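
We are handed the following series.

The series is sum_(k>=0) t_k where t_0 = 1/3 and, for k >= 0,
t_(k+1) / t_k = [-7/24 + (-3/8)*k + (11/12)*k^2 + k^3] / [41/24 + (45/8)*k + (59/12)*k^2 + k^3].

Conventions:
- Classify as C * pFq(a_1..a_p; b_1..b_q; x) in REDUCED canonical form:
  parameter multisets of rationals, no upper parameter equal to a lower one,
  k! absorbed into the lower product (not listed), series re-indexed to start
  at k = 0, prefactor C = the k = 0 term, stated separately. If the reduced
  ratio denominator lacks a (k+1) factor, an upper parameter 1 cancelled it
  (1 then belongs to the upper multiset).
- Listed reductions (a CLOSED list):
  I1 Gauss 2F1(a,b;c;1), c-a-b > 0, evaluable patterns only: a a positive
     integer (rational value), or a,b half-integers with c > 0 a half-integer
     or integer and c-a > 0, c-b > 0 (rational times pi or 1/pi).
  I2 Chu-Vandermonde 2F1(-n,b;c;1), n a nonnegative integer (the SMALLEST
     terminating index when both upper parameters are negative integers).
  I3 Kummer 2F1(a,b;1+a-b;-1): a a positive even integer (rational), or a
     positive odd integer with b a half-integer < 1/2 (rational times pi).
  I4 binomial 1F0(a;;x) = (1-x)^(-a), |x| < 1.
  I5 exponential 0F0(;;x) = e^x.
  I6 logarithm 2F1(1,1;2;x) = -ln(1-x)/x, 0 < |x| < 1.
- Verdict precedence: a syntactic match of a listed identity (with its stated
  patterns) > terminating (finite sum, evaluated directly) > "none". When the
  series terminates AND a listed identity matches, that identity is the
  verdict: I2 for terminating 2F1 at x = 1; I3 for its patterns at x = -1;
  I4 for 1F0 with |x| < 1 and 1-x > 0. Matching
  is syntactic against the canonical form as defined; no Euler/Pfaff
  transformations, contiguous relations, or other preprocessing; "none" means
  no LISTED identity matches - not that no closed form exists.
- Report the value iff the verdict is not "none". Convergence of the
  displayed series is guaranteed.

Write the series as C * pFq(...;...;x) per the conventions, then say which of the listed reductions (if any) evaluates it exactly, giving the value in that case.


x = 1 here; the reduced form reads 2F1, upper {-7/12, 1}, lower {41/12}, C = 1/3. Verdict: Gauss (I1, integer-parameter pattern) applies (x = 1: the Gamma ratio telescopes since c-a-b = 3 > 0 and a = 1 in Z>0). Value: 29/108.

First insight: with t_0 = 1/3, cancel k + 1/2 from the displayed ratio first; then C = 1/3.
Adjacent-term ratio: r(k) = 1 * (k-7/12) (k+1) / [(k+41/12) (k+1)] - rational in k, leading ratio 1; with t_0 = 1/3, classification follows.


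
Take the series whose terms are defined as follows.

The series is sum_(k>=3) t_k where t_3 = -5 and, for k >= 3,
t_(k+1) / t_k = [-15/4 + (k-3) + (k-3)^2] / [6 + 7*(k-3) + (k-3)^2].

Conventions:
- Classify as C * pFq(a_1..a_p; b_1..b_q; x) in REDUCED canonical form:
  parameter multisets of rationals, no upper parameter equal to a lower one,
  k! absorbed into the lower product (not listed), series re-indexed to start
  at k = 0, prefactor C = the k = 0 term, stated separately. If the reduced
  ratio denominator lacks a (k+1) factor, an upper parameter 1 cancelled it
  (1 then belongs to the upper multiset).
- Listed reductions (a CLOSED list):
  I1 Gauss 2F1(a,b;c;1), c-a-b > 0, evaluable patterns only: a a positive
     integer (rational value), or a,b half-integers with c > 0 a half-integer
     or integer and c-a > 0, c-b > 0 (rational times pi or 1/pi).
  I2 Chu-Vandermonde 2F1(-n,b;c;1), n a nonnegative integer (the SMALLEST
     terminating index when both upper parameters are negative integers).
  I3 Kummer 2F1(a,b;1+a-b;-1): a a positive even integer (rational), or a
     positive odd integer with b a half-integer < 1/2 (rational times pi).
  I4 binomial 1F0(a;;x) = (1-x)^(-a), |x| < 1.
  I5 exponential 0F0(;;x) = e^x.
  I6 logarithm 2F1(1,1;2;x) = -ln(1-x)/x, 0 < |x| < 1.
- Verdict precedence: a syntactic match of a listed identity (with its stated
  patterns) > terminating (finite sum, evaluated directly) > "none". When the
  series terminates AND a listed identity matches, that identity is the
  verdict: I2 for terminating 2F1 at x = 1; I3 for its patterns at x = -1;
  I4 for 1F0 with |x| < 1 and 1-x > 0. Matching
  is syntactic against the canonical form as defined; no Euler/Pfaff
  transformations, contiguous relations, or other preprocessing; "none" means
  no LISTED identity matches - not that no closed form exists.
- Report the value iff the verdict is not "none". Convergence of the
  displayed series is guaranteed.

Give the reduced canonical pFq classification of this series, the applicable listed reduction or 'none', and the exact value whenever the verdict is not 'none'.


At argument 1: a 2F1 with upper {-3/2, 5/2}, lower {6}, scaled by C = -5. Verdict (x = 1): Gauss's theorem I1 (half-integer case) applies (x = 1; upper {-3/2, 5/2} half-integers, c = 6 in the evaluable pattern). Its exact value is (-65536/9009) / pi.

Structural cue: from the first term -5: the expanded ratio factors over Q; prefactor -5, roots give parameters.
Step ratio: r(k) = 1 * (k-3/2) (k+5/2) / [(k+6) (k+1)] - rational in k. x = 1; t_0 = -5; negate the roots.


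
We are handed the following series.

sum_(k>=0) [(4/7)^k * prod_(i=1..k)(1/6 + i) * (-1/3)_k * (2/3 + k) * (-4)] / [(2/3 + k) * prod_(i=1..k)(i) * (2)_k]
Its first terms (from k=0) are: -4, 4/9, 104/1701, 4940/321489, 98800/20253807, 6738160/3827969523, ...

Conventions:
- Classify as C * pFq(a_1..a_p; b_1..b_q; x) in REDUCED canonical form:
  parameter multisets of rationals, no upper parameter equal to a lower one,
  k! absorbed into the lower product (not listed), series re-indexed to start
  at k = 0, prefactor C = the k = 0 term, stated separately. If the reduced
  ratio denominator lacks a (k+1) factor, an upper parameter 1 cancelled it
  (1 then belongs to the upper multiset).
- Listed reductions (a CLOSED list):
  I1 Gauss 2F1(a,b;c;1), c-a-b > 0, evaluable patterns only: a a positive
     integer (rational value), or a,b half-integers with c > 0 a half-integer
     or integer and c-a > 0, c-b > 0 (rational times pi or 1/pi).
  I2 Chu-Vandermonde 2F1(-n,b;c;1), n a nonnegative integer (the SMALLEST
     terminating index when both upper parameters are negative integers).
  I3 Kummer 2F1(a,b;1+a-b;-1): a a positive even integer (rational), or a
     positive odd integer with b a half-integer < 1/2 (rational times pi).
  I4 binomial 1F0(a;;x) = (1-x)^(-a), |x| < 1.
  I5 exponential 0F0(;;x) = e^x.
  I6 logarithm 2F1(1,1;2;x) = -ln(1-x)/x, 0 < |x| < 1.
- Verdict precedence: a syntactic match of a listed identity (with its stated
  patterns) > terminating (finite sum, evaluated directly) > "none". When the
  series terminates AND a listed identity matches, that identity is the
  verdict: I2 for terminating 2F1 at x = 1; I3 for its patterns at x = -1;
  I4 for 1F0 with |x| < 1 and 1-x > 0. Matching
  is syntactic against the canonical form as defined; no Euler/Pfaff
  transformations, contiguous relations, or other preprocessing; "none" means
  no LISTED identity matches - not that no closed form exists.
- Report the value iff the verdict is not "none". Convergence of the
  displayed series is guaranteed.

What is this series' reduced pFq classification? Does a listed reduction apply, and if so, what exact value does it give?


x = 4/7 here; the reduced form reads 2F1, upper {-1/3, 7/6}, lower {2}, C = -4. Verdict: none. Every listed pattern misses the 2F1 form at 4/7, upper {-1/3, 7/6}.

The tell: t_0 = -4 here, and the running product (C = -4, x = 4/7) telescopes to a rising factorial.
Step ratio: r(k) = (4/7) * (k-1/3) (k+7/6) / [(k+2) (k+1)] - poly over poly, x = (4/7) from leading terms; C = -4 at k = 0.


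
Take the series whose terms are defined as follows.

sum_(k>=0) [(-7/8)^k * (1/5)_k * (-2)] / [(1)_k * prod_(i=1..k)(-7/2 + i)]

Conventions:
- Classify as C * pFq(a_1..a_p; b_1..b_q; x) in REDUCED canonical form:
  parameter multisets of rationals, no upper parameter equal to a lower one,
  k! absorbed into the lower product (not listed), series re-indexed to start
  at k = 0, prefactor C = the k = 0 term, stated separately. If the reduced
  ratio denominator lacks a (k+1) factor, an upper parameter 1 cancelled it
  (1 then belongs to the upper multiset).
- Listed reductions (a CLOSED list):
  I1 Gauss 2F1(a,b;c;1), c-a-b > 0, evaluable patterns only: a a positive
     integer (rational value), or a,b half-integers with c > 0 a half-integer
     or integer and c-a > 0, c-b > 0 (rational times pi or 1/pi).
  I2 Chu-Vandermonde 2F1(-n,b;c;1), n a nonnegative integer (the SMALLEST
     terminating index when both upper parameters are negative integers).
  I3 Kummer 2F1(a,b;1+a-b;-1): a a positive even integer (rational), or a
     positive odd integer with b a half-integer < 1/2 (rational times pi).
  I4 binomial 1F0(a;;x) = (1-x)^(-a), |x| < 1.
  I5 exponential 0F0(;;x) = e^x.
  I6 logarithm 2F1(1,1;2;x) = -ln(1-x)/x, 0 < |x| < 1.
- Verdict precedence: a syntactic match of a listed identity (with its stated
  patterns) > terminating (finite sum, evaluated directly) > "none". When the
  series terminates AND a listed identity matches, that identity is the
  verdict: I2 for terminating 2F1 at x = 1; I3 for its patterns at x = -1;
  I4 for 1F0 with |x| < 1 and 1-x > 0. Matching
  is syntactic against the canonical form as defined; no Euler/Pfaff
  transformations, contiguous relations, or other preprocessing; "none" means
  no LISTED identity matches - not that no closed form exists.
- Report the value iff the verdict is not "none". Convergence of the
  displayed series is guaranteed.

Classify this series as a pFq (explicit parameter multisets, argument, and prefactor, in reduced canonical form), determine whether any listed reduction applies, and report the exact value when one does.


This is -2 * 1F1(1/5; -5/2; -7/8) in reduced canonical form. Verdict: none (x = -7/8): each listed identity misses the multisets {1/5} ; {-5/2}.

Key step: from the first term -2: the lower running product (C = -2) is a rising factorial.
Ratio: r(k) = (-7/8) * (k+1/5) / [(k-5/2) (k+1)] - rational; roots negated = parameters, x = (-7/8), C = -2.


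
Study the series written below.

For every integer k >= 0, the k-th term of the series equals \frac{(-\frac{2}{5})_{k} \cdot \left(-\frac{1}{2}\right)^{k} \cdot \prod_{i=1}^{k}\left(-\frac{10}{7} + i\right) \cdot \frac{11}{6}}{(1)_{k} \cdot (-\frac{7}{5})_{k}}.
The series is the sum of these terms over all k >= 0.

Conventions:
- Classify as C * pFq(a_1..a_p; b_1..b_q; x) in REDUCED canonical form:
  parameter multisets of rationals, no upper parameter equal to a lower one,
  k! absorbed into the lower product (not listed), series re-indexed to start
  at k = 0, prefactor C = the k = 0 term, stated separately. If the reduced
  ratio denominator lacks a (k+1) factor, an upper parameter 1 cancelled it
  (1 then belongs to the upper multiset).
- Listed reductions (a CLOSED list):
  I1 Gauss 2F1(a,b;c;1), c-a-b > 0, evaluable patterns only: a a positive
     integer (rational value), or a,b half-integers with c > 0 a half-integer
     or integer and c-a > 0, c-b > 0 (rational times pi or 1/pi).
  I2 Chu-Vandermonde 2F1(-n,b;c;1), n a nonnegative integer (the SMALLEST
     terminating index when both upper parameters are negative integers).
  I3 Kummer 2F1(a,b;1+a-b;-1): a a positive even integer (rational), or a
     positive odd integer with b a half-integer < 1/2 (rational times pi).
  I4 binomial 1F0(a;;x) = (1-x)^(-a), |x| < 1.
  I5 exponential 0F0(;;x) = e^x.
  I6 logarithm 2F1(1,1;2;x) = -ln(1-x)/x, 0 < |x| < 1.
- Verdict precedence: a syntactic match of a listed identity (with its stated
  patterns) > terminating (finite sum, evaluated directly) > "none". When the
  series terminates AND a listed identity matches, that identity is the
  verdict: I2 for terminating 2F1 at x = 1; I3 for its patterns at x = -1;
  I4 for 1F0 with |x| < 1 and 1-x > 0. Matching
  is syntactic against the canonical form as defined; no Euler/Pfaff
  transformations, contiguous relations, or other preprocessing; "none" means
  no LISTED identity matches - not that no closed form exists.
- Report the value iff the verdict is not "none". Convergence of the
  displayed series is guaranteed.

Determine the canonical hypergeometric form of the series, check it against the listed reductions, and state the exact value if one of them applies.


Classification (C = \frac{11}{6}): 2F1 with upper {-\frac{3}{7}, -\frac{2}{5}}, lower {-\frac{7}{5}}, argument x = -\frac{1}{2}. Verdict: no listed reduction: x = -\frac{1}{2} and upper {-\frac{3}{7}, -\frac{2}{5}} fail every I1-I6 pattern.

Key observation: x = -\frac{1}{2} and the running product (C = 11/6) telescopes to a rising factorial.
Consecutive-term ratio: r(k) = -\frac{1}{2} * (k-\frac{3}{7}) (k-\frac{2}{5}) / [(k-\frac{7}{5}) (k+1)] - rational; roots negated = parameters, x = -\frac{1}{2}, C = \frac{11}{6}.


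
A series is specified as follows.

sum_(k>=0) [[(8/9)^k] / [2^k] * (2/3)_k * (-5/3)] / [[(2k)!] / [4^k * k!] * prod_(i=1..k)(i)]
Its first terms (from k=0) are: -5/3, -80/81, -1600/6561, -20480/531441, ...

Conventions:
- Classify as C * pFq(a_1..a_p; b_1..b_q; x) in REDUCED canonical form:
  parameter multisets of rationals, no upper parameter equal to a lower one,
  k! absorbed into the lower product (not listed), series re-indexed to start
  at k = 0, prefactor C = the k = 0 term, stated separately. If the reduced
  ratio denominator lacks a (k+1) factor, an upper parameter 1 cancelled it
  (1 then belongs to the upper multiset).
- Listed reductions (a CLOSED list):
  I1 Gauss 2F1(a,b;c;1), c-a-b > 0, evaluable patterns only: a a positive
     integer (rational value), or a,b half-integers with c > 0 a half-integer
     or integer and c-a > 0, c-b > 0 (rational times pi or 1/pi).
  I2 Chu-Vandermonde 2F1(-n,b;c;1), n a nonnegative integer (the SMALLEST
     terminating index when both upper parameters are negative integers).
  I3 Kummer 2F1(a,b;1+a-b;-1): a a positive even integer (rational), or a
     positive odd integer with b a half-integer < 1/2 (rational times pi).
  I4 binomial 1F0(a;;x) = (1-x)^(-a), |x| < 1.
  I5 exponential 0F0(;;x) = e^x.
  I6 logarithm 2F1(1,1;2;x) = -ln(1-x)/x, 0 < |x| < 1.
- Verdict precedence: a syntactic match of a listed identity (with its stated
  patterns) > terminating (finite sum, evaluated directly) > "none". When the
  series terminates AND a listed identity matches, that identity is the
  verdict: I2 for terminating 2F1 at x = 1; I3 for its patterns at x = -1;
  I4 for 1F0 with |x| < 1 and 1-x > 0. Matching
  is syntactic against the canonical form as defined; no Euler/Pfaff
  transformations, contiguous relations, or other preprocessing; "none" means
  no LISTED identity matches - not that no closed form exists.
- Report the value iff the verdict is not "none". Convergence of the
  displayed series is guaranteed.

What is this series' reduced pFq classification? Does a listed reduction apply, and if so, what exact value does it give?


Classification (C = -5/3): 1F1 with upper {2/3}, lower {1/2}, argument x = 4/9. Verdict: none. Every listed pattern misses the 1F1 form at 4/9, upper {2/3}.

Key observation: with t_0 = -5/3, the product of the first k integers (C = -5/3) is k!.
Adjacent-term ratio: r(k) = (4/9) * (k+2/3) / [(k+1/2) (k+1)] - rational in k, leading ratio (4/9); with t_0 = -5/3, classification follows.


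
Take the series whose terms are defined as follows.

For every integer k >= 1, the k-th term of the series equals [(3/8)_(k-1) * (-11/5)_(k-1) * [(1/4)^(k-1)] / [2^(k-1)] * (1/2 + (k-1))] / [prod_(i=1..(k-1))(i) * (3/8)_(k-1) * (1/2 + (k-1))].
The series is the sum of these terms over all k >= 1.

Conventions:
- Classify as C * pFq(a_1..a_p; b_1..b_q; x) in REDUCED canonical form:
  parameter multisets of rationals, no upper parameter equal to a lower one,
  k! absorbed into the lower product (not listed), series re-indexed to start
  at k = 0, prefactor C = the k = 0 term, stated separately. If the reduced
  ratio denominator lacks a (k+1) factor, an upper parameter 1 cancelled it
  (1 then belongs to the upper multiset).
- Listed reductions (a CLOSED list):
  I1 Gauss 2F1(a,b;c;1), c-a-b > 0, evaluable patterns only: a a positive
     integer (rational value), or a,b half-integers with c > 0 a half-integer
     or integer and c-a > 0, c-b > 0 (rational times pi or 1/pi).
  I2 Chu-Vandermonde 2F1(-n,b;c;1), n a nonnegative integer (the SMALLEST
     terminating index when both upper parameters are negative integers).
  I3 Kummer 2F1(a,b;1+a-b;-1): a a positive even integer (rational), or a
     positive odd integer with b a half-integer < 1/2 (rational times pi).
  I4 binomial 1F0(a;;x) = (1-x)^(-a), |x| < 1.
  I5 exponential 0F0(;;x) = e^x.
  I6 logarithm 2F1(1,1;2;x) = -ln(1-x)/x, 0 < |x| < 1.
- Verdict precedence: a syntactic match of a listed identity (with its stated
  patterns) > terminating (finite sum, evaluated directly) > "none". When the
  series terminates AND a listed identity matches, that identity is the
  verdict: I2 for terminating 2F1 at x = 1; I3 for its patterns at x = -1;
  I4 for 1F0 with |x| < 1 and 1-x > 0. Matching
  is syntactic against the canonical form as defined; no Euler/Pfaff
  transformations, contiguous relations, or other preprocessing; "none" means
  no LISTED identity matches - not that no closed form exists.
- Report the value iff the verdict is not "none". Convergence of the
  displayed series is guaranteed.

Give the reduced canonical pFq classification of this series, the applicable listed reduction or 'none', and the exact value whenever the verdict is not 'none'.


Key observation: t_0 = 1 here, and the factor k + 1/2 cancels (top and bottom), leaving C = 1.
Step ratio: r(k) = (1/8) * (k-11/5) / [(k+1)] - rational; roots negated = parameters, x = (1/8), C = 1.

Canonical form: C = 1 times 1F0 with upper {-11/5}, lower {-}, x = 1/8. Verdict: the I4 binomial reduction matches (the 1F0 binomial series: exponent 11/5, x = 1/8). Value: (7/8)^(11/5).


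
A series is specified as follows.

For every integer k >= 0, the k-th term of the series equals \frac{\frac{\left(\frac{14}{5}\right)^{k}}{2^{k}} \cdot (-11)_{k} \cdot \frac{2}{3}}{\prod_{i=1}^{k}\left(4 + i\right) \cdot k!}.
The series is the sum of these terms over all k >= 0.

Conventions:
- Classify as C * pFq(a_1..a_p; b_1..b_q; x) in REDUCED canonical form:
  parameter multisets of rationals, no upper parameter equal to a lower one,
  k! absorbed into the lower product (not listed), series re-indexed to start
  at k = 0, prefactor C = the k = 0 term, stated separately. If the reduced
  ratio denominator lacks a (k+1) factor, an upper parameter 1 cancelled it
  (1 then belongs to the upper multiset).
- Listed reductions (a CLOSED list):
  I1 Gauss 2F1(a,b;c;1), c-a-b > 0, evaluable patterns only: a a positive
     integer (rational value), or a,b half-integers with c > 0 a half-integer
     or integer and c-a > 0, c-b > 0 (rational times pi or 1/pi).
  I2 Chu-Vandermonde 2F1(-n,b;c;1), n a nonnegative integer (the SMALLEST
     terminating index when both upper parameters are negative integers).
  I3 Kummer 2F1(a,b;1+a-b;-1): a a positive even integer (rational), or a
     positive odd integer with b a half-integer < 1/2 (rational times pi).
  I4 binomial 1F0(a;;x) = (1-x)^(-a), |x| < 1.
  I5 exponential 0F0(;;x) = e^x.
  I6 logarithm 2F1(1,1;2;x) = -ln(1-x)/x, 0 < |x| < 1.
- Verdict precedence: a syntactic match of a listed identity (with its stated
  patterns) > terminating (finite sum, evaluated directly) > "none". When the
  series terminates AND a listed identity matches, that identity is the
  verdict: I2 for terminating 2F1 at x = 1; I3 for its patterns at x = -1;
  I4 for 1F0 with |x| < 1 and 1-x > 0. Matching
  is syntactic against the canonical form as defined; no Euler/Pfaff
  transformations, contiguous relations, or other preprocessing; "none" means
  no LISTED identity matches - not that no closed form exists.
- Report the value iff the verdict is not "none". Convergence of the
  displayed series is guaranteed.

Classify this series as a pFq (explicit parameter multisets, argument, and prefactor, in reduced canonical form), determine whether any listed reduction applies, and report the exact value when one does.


This is \frac{2}{3} * 1F1(-11; 5; \frac{7}{5}) in reduced canonical form. Verdict: terminating. With -11 upstairs the series is a 12-term polynomial sum; evaluated term by term. Its exact value is -\frac{851586317963891}{40721484375000000}.

Structural cue: t_0 being \frac{2}{3}, the lower running product (C = 2/3, x = 7/5) is a rising factorial.
Step ratio: r(k) = \frac{7}{5} * (k-11) / [(k+5) (k+1)] - rational; roots negated = parameters, x = \frac{7}{5}, C = \frac{2}{3}.


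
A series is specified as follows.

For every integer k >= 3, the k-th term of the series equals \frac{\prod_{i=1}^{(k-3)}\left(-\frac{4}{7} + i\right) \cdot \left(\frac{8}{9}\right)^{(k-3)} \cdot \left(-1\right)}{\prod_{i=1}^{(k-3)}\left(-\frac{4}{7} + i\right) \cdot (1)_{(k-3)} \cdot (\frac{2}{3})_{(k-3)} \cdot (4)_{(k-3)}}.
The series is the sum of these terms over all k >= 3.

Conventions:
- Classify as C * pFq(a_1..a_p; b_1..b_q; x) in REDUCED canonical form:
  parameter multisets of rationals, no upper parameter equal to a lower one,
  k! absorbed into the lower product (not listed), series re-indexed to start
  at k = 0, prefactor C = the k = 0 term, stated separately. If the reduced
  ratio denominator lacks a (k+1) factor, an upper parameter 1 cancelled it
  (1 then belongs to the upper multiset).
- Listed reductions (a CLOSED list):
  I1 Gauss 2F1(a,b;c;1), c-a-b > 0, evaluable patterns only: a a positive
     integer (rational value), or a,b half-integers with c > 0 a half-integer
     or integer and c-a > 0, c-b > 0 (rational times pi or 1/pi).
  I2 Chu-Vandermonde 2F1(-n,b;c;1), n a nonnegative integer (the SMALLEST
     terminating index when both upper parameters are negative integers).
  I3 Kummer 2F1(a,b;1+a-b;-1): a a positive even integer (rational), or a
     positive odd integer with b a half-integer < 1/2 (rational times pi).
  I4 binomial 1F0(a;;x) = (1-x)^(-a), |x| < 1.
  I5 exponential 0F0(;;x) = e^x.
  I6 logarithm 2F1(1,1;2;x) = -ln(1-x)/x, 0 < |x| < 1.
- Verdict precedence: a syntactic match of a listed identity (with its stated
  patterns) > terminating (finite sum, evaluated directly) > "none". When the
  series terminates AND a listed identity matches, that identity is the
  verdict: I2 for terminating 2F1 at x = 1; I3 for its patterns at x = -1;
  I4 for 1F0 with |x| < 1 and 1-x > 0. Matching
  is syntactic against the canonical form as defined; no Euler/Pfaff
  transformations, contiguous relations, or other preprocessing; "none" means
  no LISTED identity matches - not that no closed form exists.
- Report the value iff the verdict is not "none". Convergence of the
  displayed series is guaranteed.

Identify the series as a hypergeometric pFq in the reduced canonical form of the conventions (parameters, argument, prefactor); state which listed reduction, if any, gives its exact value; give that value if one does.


Reduced: x = \frac{8}{9}, 0F2, upper = {-}, lower = {\frac{2}{3}, 4}, C = -1. Verdict: no listed reduction: x = \frac{8}{9} and upper {-} fail every I1-I6 pattern.

Key step: t_0 being -1, the parameter 3/7 appears in both the upper and lower lists and cancels.
Adjacent-term ratio: r(k) = \frac{8}{9} * 1 / [(k+\frac{2}{3}) (k+4) (k+1)] - rational in k. x = \frac{8}{9}; t_0 = -1; negate the roots.


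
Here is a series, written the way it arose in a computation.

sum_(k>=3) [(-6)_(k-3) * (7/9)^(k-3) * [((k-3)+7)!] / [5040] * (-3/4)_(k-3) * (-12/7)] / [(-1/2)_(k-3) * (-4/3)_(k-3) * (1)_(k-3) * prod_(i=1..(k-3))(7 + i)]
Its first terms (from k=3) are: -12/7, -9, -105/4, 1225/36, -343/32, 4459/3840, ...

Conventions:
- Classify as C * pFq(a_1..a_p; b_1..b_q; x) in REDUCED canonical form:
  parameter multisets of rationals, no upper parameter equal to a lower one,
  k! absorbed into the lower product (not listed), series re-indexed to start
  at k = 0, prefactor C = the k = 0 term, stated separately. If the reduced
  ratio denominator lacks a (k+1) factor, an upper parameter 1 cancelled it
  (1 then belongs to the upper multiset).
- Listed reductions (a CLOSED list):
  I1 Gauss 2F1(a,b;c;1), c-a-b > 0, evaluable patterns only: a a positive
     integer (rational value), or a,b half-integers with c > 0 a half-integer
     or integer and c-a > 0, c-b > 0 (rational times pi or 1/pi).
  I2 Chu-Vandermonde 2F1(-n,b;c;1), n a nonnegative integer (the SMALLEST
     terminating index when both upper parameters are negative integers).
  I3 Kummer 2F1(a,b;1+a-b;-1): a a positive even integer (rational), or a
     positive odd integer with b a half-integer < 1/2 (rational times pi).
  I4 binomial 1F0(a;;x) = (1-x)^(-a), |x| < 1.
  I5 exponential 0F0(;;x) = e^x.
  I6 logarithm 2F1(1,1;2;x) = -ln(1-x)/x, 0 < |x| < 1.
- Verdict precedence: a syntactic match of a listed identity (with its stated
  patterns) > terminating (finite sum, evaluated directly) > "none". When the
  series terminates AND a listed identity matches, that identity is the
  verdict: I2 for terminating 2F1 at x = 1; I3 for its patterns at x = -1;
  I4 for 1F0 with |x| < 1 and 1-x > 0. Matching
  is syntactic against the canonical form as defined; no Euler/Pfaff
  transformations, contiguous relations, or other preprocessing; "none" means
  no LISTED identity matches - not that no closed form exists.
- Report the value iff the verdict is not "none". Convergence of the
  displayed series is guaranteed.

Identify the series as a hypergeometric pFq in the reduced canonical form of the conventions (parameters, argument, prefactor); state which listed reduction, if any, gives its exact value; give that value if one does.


The tell: with t_0 = -12/7, the parameter 8 appears in both the upper and lower lists and cancels.
Ratio: r(k) = (7/9) * (k-6) (k-3/4) / [(k-4/3) (k-1/2) (k+1)] - rational in k. x = (7/9); t_0 = -12/7; negate the roots.

Classification (C = -12/7): 2F2 with upper {-6, -3/4}, lower {-4/3, -1/2}, argument x = 7/9. Verdict: terminating - no listed pattern fits, but -6 in the upper list cuts the series at k = 6; direct evaluation. Its exact value is -240129859/19160064.


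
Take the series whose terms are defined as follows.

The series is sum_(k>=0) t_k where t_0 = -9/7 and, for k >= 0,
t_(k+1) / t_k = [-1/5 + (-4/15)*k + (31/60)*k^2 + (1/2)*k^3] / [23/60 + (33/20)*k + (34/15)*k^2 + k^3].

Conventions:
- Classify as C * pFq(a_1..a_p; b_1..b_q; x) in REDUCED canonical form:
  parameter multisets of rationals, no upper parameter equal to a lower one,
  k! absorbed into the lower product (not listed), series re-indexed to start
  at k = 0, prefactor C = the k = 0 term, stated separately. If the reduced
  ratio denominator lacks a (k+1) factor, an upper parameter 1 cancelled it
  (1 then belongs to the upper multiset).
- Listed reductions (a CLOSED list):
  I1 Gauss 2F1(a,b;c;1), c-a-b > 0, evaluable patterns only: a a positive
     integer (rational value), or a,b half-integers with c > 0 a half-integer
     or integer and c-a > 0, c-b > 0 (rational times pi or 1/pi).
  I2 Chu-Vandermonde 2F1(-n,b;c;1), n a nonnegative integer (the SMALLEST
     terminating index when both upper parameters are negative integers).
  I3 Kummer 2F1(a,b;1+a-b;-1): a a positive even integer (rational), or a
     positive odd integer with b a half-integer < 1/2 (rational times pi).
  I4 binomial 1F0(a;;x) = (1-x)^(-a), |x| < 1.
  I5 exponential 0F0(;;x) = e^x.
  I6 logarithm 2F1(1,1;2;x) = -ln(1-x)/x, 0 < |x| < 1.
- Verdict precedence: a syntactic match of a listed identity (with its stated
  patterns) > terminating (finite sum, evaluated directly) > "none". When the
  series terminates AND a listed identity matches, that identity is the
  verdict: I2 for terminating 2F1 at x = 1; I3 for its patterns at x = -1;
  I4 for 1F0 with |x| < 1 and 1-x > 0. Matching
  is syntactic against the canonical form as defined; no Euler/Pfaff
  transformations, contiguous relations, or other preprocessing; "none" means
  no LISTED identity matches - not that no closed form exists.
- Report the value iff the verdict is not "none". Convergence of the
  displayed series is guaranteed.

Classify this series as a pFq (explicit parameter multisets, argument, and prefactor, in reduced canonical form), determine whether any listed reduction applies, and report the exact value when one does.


x = 1/2 here; the reduced form reads 2F1, upper {-2/3, 6/5}, lower {23/30}, C = -9/7. Verdict: none. Every listed pattern misses the 2F1 form at 1/2, upper {-2/3, 6/5}.

First insight: t_0 being -9/7, the ratio is unreduced: k + 1/2 divides both sides (prefactor -9/7).
Ratio: r(k) = (1/2) * (k-2/3) (k+6/5) / [(k+23/30) (k+1)] - rational in k, leading ratio (1/2); with t_0 = -9/7, classification follows.


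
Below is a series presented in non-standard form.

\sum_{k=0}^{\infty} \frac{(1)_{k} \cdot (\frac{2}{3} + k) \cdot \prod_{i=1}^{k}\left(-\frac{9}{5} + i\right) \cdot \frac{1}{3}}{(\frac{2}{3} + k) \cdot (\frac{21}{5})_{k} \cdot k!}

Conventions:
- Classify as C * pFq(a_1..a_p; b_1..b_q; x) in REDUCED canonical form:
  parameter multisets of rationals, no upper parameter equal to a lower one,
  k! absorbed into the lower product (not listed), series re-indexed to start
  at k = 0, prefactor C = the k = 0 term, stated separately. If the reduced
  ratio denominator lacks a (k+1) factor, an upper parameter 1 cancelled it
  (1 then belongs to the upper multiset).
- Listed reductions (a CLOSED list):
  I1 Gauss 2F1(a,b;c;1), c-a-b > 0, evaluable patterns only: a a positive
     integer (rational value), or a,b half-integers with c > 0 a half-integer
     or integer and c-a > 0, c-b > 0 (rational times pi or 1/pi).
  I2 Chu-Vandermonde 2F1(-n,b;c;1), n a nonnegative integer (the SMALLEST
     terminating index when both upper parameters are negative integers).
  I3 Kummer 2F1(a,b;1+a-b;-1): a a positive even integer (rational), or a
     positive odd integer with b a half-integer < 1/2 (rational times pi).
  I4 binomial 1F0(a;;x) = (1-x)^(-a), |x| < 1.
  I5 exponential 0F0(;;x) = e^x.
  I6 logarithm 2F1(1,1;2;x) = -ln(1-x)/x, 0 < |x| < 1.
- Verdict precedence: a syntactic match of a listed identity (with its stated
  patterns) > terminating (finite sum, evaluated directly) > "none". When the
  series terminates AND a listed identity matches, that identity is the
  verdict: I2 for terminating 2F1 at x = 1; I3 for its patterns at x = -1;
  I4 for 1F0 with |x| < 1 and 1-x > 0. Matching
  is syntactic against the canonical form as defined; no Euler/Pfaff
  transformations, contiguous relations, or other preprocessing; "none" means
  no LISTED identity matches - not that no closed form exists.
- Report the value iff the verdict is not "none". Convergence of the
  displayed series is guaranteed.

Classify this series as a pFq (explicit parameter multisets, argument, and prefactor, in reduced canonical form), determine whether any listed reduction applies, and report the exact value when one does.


x = 1 here; the reduced form reads 2F1, upper {-\frac{4}{5}, 1}, lower {\frac{21}{5}}, C = \frac{1}{3}. Verdict: Gauss's theorem (I1) fires (x = 1: the Gamma ratio telescopes since c-a-b = 4 > 0 and a = 1 in Z>0). Sum: \frac{4}{15}.

First insight: t_0 being \frac{1}{3}, the running product (prefactor 1/3) telescopes to a rising factorial.
Ratio: r(k) = 1 * (k-\frac{4}{5}) (k+1) / [(k+\frac{21}{5}) (k+1)] - rational in k. x = 1; t_0 = \frac{1}{3}; negate the roots.


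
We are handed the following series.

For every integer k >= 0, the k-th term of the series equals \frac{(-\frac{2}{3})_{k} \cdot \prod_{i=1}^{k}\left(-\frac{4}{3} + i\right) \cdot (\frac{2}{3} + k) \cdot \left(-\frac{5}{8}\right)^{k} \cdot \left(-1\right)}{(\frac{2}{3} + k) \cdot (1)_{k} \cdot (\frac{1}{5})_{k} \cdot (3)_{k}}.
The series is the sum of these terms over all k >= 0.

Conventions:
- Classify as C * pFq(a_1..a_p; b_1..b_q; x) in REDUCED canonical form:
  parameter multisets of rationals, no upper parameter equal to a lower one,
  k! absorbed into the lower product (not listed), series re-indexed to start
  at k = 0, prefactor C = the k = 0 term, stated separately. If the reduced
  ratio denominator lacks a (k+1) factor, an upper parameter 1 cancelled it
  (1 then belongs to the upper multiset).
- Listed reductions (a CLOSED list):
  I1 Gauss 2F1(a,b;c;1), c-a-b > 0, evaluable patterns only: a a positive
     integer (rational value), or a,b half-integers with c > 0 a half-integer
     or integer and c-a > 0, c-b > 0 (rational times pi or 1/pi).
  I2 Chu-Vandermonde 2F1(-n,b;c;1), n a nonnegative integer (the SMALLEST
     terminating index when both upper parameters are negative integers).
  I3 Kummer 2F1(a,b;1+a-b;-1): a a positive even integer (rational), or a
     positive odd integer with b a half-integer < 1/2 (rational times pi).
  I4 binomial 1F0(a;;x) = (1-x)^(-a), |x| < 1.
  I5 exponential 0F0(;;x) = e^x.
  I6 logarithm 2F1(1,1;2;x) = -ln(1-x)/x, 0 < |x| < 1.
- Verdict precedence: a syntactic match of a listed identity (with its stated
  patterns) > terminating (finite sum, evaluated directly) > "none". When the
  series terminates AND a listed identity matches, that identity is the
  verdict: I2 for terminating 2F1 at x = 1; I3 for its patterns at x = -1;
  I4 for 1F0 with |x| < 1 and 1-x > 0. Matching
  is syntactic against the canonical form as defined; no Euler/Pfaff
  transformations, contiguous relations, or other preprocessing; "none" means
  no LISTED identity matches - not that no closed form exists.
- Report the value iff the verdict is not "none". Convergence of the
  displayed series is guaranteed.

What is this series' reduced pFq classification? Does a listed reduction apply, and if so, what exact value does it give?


Key observation: x = -\frac{5}{8} and the running product (C = -1) telescopes to a rising factorial.
Ratio: r(k) = -\frac{5}{8} * (k-\frac{2}{3}) (k-\frac{1}{3}) / [(k+\frac{1}{5}) (k+3) (k+1)] - rational in k, leading ratio -\frac{5}{8}; with t_0 = -1, classification follows.

Reduced: x = -\frac{5}{8}, 2F2, upper = {-\frac{2}{3}, -\frac{1}{3}}, lower = {\frac{1}{5}, 3}, C = -1. Verdict: none. Every listed pattern misses the 2F2 form at -\frac{5}{8}, upper {-\frac{2}{3}, -\frac{1}{3}}.


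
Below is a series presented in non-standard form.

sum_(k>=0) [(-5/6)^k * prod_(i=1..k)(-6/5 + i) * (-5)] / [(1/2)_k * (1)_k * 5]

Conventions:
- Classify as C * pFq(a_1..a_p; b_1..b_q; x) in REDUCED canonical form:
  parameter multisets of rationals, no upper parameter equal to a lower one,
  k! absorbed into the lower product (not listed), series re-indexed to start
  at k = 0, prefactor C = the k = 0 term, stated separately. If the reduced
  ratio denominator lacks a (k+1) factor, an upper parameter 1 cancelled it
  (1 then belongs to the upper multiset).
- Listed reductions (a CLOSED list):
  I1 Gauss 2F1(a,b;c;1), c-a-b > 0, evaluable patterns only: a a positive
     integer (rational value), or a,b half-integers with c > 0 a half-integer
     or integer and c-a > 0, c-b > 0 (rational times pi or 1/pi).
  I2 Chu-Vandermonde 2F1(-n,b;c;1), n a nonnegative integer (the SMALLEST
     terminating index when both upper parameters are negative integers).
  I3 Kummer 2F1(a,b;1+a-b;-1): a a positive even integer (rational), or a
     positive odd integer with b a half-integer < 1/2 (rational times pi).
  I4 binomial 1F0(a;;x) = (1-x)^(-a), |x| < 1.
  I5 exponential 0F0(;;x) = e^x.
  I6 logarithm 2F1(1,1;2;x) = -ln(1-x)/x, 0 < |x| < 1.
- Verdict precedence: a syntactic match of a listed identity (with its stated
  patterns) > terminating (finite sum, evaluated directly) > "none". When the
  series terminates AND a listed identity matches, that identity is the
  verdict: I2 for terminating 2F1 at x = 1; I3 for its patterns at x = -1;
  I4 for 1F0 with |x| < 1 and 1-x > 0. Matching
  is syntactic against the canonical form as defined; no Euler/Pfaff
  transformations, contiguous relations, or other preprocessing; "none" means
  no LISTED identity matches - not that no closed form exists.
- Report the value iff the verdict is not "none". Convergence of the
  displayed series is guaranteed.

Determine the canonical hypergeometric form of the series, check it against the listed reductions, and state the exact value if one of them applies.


Classification (C = -1): 1F1 with upper {-1/5}, lower {1/2}, argument x = -5/6. Verdict: none. A 1F1 with upper {-1/5} fits none of I1-I6 at x = -5/6; the sum runs forever.

First insight: x = (-5/6) and the running product (prefactor -1) telescopes to a rising factorial.
Term ratio: r(k) = (-5/6) * (k-1/5) / [(k+1/2) (k+1)] - rational in k, leading ratio (-5/6); with t_0 = -1, classification follows.


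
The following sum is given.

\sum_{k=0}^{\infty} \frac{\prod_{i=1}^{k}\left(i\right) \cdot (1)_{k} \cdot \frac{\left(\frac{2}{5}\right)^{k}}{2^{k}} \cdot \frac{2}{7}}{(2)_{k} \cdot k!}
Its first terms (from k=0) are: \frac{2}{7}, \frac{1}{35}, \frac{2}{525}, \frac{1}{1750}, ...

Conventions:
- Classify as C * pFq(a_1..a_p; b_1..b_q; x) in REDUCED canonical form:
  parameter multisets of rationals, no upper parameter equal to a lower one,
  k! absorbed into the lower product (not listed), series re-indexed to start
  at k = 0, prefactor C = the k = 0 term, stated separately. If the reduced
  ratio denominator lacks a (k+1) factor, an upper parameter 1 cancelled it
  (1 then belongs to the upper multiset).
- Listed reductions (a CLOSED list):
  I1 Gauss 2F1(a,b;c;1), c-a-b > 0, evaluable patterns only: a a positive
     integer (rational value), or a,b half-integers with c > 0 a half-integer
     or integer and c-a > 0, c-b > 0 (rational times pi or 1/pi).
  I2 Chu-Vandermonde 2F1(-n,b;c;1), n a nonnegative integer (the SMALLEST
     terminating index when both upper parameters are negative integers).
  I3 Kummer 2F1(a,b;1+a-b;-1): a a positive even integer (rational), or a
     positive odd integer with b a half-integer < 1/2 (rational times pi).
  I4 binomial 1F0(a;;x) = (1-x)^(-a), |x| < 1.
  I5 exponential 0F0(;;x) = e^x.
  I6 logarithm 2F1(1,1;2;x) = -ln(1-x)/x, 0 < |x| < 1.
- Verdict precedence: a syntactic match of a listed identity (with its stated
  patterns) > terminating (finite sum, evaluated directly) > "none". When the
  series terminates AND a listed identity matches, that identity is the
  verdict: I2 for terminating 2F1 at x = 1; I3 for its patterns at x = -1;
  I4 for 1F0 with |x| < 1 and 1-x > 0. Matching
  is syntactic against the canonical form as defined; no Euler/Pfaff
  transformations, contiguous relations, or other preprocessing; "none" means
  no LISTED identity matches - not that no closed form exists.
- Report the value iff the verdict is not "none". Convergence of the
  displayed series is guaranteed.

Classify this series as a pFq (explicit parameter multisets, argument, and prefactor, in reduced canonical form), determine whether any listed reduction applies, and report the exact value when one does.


Key step: t_0 = \frac{2}{7} here, and the two k-th powers (C = 2/7, x = 1/5) combine into one argument.
Ratio: r(k) = \frac{1}{5} * (k+1) (k+1) / [(k+2) (k+1)] - rational in k. x = \frac{1}{5}; t_0 = \frac{2}{7}; negate the roots.

Canonical form: C = \frac{2}{7} times 2F1 with upper {1, 1}, lower {2}, x = \frac{1}{5}. Verdict: the logarithmic series (I6) applies (the logarithm: parameters (1,1;2), x = \frac{1}{5}). Value: \left(-\frac{10}{7}\right) \cdot \ln\left(\frac{4}{5}\right).


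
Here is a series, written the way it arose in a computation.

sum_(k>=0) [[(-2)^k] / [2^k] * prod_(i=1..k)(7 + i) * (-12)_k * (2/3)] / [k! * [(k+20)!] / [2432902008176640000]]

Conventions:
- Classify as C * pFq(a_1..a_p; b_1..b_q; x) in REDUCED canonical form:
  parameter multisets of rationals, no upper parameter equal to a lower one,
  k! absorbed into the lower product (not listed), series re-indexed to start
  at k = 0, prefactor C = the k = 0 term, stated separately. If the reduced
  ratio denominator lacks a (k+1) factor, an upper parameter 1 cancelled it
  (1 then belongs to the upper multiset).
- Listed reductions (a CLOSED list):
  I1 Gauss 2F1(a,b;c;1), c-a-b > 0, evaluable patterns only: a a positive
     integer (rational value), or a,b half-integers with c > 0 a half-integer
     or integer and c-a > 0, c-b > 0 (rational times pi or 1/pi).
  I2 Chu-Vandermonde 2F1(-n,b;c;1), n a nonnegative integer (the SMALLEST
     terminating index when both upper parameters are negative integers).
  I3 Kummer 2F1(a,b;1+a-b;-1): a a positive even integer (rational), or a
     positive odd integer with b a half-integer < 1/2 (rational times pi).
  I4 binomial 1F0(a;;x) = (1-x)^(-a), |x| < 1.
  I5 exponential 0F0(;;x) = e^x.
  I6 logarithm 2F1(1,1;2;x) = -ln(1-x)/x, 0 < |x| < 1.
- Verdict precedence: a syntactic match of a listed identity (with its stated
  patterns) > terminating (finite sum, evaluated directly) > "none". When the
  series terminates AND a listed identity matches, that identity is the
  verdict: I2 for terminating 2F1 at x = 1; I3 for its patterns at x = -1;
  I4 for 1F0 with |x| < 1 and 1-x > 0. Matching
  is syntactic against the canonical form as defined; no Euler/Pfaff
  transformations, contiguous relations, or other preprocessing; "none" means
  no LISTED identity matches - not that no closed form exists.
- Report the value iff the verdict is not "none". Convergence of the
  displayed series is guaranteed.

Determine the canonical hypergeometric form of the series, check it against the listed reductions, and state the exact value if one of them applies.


At argument -1: a 2F1 with upper {-12, 8}, lower {21}, scaled by C = 2/3. Verdict: Kummer's theorem (I3) matches (x = -1; c = 21 equals 1+a-b for upper {-12, 8}: listed pattern). Sum: 323/7.

First insight: from the first term 2/3: the running product (C = 2/3, x = -1) telescopes to a rising factorial.
Step ratio: r(k) = (-1) * (k-12) (k+8) / [(k+21) (k+1)] - rational in k, leading ratio (-1); with t_0 = 2/3, classification follows.
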